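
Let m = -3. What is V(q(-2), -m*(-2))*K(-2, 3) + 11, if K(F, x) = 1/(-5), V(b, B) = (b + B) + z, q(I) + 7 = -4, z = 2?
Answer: 14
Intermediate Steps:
q(I) = -11 (q(I) = -7 - 4 = -11)
V(b, B) = 2 + B + b (V(b, B) = (b + B) + 2 = (B + b) + 2 = 2 + B + b)
K(F, x) = -⅕
V(q(-2), -m*(-2))*K(-2, 3) + 11 = (2 - 1*(-3)*(-2) - 11)*(-⅕) + 11 = (2 + 3*(-2) - 11)*(-⅕) + 11 = (2 - 6 - 11)*(-⅕) + 11 = -15*(-⅕) + 11 = 3 + 11 = 14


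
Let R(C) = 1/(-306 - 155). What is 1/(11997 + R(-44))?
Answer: 461/5530616 ≈ 8.3354e-5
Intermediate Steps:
R(C) = -1/461 (R(C) = 1/(-461) = -1/461)
1/(11997 + R(-44)) = 1/(11997 - 1/461) = 1/(5530616/461) = 461/5530616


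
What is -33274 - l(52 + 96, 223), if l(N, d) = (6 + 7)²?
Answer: -33443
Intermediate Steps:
l(N, d) = 169 (l(N, d) = 13² = 169)
-33274 - l(52 + 96, 223) = -33274 - 1*169 = -33274 - 169 = -33443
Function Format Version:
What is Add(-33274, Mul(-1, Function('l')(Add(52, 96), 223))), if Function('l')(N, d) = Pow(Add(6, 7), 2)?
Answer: -33443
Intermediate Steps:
Function('l')(N, d) = 169 (Function('l')(N, d) = Pow(13, 2) = 169)
Add(-33274, Mul(-1, Function('l')(Add(52, 96), 223))) = Add(-33274, Mul(-1, 169)) = Add(-33274, -169) = -33443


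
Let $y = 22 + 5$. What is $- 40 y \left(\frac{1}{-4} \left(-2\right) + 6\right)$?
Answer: $-7020$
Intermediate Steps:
$y = 27$
$- 40 y \left(\frac{1}{-4} \left(-2\right) + 6\right) = \left(-40\right) 27 \left(\frac{1}{-4} \left(-2\right) + 6\right) = - 1080 \left(\left(- \frac{1}{4}\right) \left(-2\right) + 6\right) = - 1080 \left(\frac{1}{2} + 6\right) = \left(-1080\right) \frac{13}{2} = -7020$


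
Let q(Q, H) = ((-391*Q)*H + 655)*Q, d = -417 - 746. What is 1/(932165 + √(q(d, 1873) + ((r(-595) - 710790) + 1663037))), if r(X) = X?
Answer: 186433/371895167301 - 8*I*√15477253895/1859475836505 ≈ 5.0131e-7 - 5.3524e-7*I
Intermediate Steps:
d = -1163
q(Q, H) = Q*(655 - 391*H*Q) (q(Q, H) = (-391*H*Q + 655)*Q = (655 - 391*H*Q)*Q = Q*(655 - 391*H*Q))
1/(932165 + √(q(d, 1873) + ((r(-595) - 710790) + 1663037))) = 1/(932165 + √(-1163*(655 - 391*1873*(-1163)) + ((-595 - 710790) + 1663037))) = 1/(932165 + √(-1163*(655 + 851714909) + (-711385 + 1663037))) = 1/(932165 + √(-1163*851715564 + 951652)) = 1/(932165 + √(-990545200932 + 951652)) = 1/(932165 + √(-990544249280)) = 1/(932165 + 8*I*√15477253895)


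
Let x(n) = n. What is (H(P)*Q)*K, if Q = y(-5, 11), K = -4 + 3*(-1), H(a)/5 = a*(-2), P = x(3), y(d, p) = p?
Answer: 2310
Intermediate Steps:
P = 3
H(a) = -10*a (H(a) = 5*(a*(-2)) = 5*(-2*a) = -10*a)
K = -7 (K = -4 - 3 = -7)
Q = 11
(H(P)*Q)*K = (-10*3*11)*(-7) = -30*11*(-7) = -330*(-7) = 2310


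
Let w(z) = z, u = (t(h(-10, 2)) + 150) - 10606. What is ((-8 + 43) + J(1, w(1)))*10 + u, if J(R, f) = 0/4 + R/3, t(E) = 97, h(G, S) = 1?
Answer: -30017/3 ≈ -10006.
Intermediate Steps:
u = -10359 (u = (97 + 150) - 10606 = 247 - 10606 = -10359)
J(R, f) = R/3 (J(R, f) = 0*(¼) + R*(⅓) = 0 + R/3 = R/3)
((-8 + 43) + J(1, w(1)))*10 + u = ((-8 + 43) + (⅓)*1)*10 - 10359 = (35 + ⅓)*10 - 10359 = (106/3)*10 - 10359 = 1060/3 - 10359 = -30017/3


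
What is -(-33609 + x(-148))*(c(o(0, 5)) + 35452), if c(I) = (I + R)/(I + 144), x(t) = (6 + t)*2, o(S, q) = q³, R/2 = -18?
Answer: 323226593561/269 ≈ 1.2016e+9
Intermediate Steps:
R = -36 (R = 2*(-18) = -36)
x(t) = 12 + 2*t
c(I) = (-36 + I)/(144 + I) (c(I) = (I - 36)/(I + 144) = (-36 + I)/(144 + I))
-(-33609 + x(-148))*(c(o(0, 5)) + 35452) = -(-33609 + (12 + 2*(-148)))*((-36 + 5³)/(144 + 5³) + 35452) = -(-33609 + (12 - 296))*((-36 + 125)/(144 + 125) + 35452) = -(-33609 - 284)*(89/269 + 35452) = -(-33893)*((1/269)*89 + 35452) = -(-33893)*(89/269 + 35452) = -(-33893)*9536677/269 = -1*(-323226593561/269) = 323226593561/269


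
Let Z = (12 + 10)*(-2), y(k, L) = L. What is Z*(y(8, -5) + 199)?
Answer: -8536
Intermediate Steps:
Z = -44 (Z = 22*(-2) = -44)
Z*(y(8, -5) + 199) = -44*(-5 + 199) = -44*194 = -8536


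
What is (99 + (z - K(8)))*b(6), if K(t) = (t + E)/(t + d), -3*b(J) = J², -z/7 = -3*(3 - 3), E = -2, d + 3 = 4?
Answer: -1180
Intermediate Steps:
d = 1 (d = -3 + 4 = 1)
z = 0 (z = -(-21)*(3 - 3) = -(-21)*0 = -7*0 = 0)
b(J) = -J²/3
K(t) = (-2 + t)/(1 + t) (K(t) = (t - 2)/(t + 1) = (-2 + t)/(1 + t))
(99 + (z - K(8)))*b(6) = (99 + (0 - (-2 + 8)/(1 + 8)))*(-⅓*6²) = (99 + (0 - 6/9))*(-⅓*36) = (99 + (0 - 6/9))*(-12) = (99 + (0 - 1*⅔))*(-12) = (99 + (0 - ⅔))*(-12) = (99 - ⅔)*(-12) = (295/3)*(-12) = -1180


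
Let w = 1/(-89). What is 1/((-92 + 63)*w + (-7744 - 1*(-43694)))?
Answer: 89/3199579 ≈ 2.7816e-5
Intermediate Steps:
w = -1/89 ≈ -0.011236
1/((-92 + 63)*w + (-7744 - 1*(-43694))) = 1/((-92 + 63)*(-1/89) + (-7744 - 1*(-43694))) = 1/(-29*(-1/89) + (-7744 + 43694)) = 1/(29/89 + 35950) = 1/(3199579/89) = 89/3199579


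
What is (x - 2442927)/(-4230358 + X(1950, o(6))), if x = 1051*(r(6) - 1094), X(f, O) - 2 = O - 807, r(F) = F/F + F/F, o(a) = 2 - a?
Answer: 1196873/1410389 ≈ 0.84861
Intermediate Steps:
r(F) = 2 (r(F) = 1 + 1 = 2)
X(f, O) = -805 + O (X(f, O) = 2 + (O - 807) = 2 + (-807 + O) = -805 + O)
x = -1147692 (x = 1051*(2 - 1094) = 1051*(-1092) = -1147692)
(x - 2442927)/(-4230358 + X(1950, o(6))) = (-1147692 - 2442927)/(-4230358 + (-805 + (2 - 1*6))) = -3590619/(-4230358 + (-805 + (2 - 6))) = -3590619/(-4230358 + (-805 - 4)) = -3590619/(-4230358 - 809) = -3590619/(-4231167) = -3590619*(-1/4231167) = 1196873/1410389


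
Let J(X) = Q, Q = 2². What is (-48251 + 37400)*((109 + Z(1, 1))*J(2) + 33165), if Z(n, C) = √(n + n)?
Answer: -364604451 - 43404*√2 ≈ -3.6467e+8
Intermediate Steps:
Q = 4
J(X) = 4
Z(n, C) = √2*√n (Z(n, C) = √(2*n) = √2*√n)
(-48251 + 37400)*((109 + Z(1, 1))*J(2) + 33165) = (-48251 + 37400)*((109 + √2*√1)*4 + 33165) = -10851*((109 + √2*1)*4 + 33165) = -10851*((109 + √2)*4 + 33165) = -10851*((436 + 4*√2) + 33165) = -10851*(33601 + 4*√2) = -364604451 - 43404*√2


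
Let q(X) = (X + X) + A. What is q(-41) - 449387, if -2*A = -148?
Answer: -449395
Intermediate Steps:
A = 74 (A = -½*(-148) = 74)
q(X) = 74 + 2*X (q(X) = (X + X) + 74 = 2*X + 74 = 74 + 2*X)
q(-41) - 449387 = (74 + 2*(-41)) - 449387 = (74 - 82) - 449387 = -8 - 449387 = -449395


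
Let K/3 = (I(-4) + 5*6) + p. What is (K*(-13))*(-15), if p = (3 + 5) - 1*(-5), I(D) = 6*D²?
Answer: 81315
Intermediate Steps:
p = 13 (p = 8 + 5 = 13)
K = 417 (K = 3*((6*(-4)² + 5*6) + 13) = 3*((6*16 + 30) + 13) = 3*((96 + 30) + 13) = 3*(126 + 13) = 3*139 = 417)
(K*(-13))*(-15) = (417*(-13))*(-15) = -5421*(-15) = 81315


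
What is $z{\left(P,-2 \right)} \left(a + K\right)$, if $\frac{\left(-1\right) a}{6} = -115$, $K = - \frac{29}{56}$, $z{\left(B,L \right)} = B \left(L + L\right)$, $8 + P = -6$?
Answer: $38611$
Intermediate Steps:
$P = -14$ ($P = -8 - 6 = -14$)
$z{\left(B,L \right)} = 2 B L$ ($z{\left(B,L \right)} = B 2 L = 2 B L$)
$K = - \frac{29}{56}$ ($K = \left(-29\right) \frac{1}{56} = - \frac{29}{56} \approx -0.51786$)
$a = 690$ ($a = \left(-6\right) \left(-115\right) = 690$)
$z{\left(P,-2 \right)} \left(a + K\right) = 2 \left(-14\right) \left(-2\right) \left(690 - \frac{29}{56}\right) = 56 \cdot \frac{38611}{56} = 38611$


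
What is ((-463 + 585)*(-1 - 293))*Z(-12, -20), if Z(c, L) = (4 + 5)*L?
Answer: 6456240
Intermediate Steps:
Z(c, L) = 9*L
((-463 + 585)*(-1 - 293))*Z(-12, -20) = ((-463 + 585)*(-1 - 293))*(9*(-20)) = (122*(-294))*(-180) = -35868*(-180) = 6456240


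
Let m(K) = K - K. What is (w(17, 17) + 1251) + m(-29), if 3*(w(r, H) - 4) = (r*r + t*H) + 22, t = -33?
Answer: 3515/3 ≈ 1171.7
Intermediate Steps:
w(r, H) = 34/3 - 11*H + r**2/3 (w(r, H) = 4 + ((r*r - 33*H) + 22)/3 = 4 + ((r**2 - 33*H) + 22)/3 = 4 + (22 + r**2 - 33*H)/3 = 4 + (22/3 - 11*H + r**2/3) = 34/3 - 11*H + r**2/3)
m(K) = 0
(w(17, 17) + 1251) + m(-29) = ((34/3 - 11*17 + (1/3)*17**2) + 1251) + 0 = ((34/3 - 187 + (1/3)*289) + 1251) + 0 = ((34/3 - 187 + 289/3) + 1251) + 0 = (-238/3 + 1251) + 0 = 3515/3 + 0 = 3515/3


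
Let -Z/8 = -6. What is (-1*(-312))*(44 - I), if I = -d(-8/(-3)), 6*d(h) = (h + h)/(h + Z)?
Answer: 260936/19 ≈ 13733.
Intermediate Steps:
Z = 48 (Z = -8*(-6) = 48)
d(h) = h/(3*(48 + h)) (d(h) = ((h + h)/(h + 48))/6 = ((2*h)/(48 + h))/6 = (2*h/(48 + h))/6 = h/(3*(48 + h)))
I = -1/57 (I = -(-8/(-3))/(3*(48 - 8/(-3))) = -(-8*(-1)/3)/(3*(48 - 8*(-1)/3)) = -(-4*(-⅔))/(3*(48 - 4*(-⅔))) = -8/(3*3*(48 + 8/3)) = -8/(3*3*152/3) = -8*3/(3*3*152) = -1*1/57 = -1/57 ≈ -0.017544)
(-1*(-312))*(44 - I) = (-1*(-312))*(44 - 1*(-1/57)) = 312*(44 + 1/57) = 312*(2509/57) = 260936/19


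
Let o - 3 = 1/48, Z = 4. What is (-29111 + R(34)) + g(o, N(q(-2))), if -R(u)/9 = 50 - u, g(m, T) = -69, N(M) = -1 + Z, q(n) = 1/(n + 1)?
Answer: -29324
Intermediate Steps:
q(n) = 1/(1 + n)
N(M) = 3 (N(M) = -1 + 4 = 3)
o = 145/48 (o = 3 + 1/48 = 145/48 ≈ 3.0208)
R(u) = -450 + 9*u (R(u) = -9*(50 - u) = -450 + 9*u)
(-29111 + R(34)) + g(o, N(q(-2))) = (-29111 + (-450 + 9*34)) - 69 = (-29111 + (-450 + 306)) - 69 = (-29111 - 144) - 69 = -29255 - 69 = -29324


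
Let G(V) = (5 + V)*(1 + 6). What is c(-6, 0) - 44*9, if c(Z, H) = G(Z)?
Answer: -403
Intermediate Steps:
G(V) = 35 + 7*V (G(V) = (5 + V)*7 = 35 + 7*V)
c(Z, H) = 35 + 7*Z
c(-6, 0) - 44*9 = (35 + 7*(-6)) - 44*9 = (35 - 42) - 396 = -7 - 396 = -403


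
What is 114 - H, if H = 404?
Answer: -290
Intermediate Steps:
114 - H = 114 - 1*404 = 114 - 404 = -290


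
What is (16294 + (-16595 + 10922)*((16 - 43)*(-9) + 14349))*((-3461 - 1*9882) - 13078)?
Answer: 2186710867362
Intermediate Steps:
(16294 + (-16595 + 10922)*((16 - 43)*(-9) + 14349))*((-3461 - 1*9882) - 13078) = (16294 - 5673*(-27*(-9) + 14349))*((-3461 - 9882) - 13078) = (16294 - 5673*(243 + 14349))*(-13343 - 13078) = (16294 - 5673*14592)*(-26421) = (16294 - 82780416)*(-26421) = -82764122*(-26421) = 2186710867362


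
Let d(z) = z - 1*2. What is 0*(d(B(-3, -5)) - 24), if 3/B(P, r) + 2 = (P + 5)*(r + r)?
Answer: 0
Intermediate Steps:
B(P, r) = 3/(-2 + 2*r*(5 + P)) (B(P, r) = 3/(-2 + (P + 5)*(r + r)) = 3/(-2 + (5 + P)*(2*r)) = 3/(-2 + 2*r*(5 + P)))
d(z) = -2 + z (d(z) = z - 2 = -2 + z)
0*(d(B(-3, -5)) - 24) = 0*((-2 + 3/(2*(-1 + 5*(-5) - 3*(-5)))) - 24) = 0*((-2 + 3/(2*(-1 - 25 + 15))) - 24) = 0*((-2 + (3/2)/(-11)) - 24) = 0*((-2 + (3/2)*(-1/11)) - 24) = 0*((-2 - 3/22) - 24) = 0*(-47/22 - 24) = 0*(-575/22) = 0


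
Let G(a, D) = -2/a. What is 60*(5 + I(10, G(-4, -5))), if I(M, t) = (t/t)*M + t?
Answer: 930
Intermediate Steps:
I(M, t) = M + t (I(M, t) = 1*M + t = M + t)
60*(5 + I(10, G(-4, -5))) = 60*(5 + (10 - 2/(-4))) = 60*(5 + (10 - 2*(-¼))) = 60*(5 + (10 + ½)) = 60*(5 + 21/2) = 60*(31/2) = 930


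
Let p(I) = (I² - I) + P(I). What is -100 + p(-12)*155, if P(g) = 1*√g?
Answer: 24080 + 310*I*√3 ≈ 24080.0 + 536.94*I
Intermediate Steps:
P(g) = √g
p(I) = √I + I² - I (p(I) = (I² - I) + √I = √I + I² - I)
-100 + p(-12)*155 = -100 + (√(-12) + (-12)² - 1*(-12))*155 = -100 + (2*I*√3 + 144 + 12)*155 = -100 + (156 + 2*I*√3)*155 = -100 + (24180 + 310*I*√3) = 24080 + 310*I*√3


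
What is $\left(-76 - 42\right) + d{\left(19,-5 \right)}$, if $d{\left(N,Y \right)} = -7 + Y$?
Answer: $-130$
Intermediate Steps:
$\left(-76 - 42\right) + d{\left(19,-5 \right)} = \left(-76 - 42\right) - 12 = -118 - 12 = -130$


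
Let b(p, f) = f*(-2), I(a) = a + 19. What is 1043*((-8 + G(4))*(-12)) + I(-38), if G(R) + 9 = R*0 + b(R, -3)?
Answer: 137657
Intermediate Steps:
I(a) = 19 + a
b(p, f) = -2*f
G(R) = -3 (G(R) = -9 + (R*0 - 2*(-3)) = -9 + (0 + 6) = -9 + 6 = -3)
1043*((-8 + G(4))*(-12)) + I(-38) = 1043*((-8 - 3)*(-12)) + (19 - 38) = 1043*(-11*(-12)) - 19 = 1043*132 - 19 = 137676 - 19 = 137657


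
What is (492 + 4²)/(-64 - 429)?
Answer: -508/493 ≈ -1.0304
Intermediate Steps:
(492 + 4²)/(-64 - 429) = (492 + 16)/(-493) = 508*(-1/493) = -508/493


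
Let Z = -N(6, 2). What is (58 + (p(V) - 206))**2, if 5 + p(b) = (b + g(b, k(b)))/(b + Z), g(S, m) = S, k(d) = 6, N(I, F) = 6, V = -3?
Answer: 208849/9 ≈ 23205.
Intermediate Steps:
Z = -6 (Z = -1*6 = -6)
p(b) = -5 + 2*b/(-6 + b) (p(b) = -5 + (b + b)/(b - 6) = -5 + (2*b)/(-6 + b) = -5 + 2*b/(-6 + b))
(58 + (p(V) - 206))**2 = (58 + (3*(10 - 1*(-3))/(-6 - 3) - 206))**2 = (58 + (3*(10 + 3)/(-9) - 206))**2 = (58 + (3*(-1/9)*13 - 206))**2 = (58 + (-13/3 - 206))**2 = (58 - 631/3)**2 = (-457/3)**2 = 208849/9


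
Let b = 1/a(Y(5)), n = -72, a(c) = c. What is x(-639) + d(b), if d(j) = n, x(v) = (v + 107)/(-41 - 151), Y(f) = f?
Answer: -3323/48 ≈ -69.229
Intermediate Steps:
x(v) = -107/192 - v/192 (x(v) = (107 + v)/(-192) = (107 + v)*(-1/192) = -107/192 - v/192)
b = ⅕ (b = 1/5 = ⅕ ≈ 0.20000)
d(j) = -72
x(-639) + d(b) = (-107/192 - 1/192*(-639)) - 72 = (-107/192 + 213/64) - 72 = 133/48 - 72 = -3323/48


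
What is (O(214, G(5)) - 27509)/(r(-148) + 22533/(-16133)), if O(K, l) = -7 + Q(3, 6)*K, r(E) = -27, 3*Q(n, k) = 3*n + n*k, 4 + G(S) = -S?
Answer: 68807245/76354 ≈ 901.16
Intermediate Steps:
G(S) = -4 - S
Q(n, k) = n + k*n/3 (Q(n, k) = (3*n + n*k)/3 = (3*n + k*n)/3 = n + k*n/3)
O(K, l) = -7 + 9*K (O(K, l) = -7 + ((⅓)*3*(3 + 6))*K = -7 + ((⅓)*3*9)*K = -7 + 9*K)
(O(214, G(5)) - 27509)/(r(-148) + 22533/(-16133)) = ((-7 + 9*214) - 27509)/(-27 + 22533/(-16133)) = ((-7 + 1926) - 27509)/(-27 + 22533*(-1/16133)) = (1919 - 27509)/(-27 - 22533/16133) = -25590/(-458124/16133) = -25590*(-16133/458124) = 68807245/76354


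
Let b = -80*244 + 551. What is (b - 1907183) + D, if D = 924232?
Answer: -1001920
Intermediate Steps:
b = -18969 (b = -19520 + 551 = -18969)
(b - 1907183) + D = (-18969 - 1907183) + 924232 = -1926152 + 924232 = -1001920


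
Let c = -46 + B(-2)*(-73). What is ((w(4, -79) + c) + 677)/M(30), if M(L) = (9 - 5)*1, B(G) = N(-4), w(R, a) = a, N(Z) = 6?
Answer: 57/2 ≈ 28.500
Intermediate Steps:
B(G) = 6
M(L) = 4 (M(L) = 4*1 = 4)
c = -484 (c = -46 + 6*(-73) = -46 - 438 = -484)
((w(4, -79) + c) + 677)/M(30) = ((-79 - 484) + 677)/4 = (-563 + 677)*(¼) = 114*(¼) = 57/2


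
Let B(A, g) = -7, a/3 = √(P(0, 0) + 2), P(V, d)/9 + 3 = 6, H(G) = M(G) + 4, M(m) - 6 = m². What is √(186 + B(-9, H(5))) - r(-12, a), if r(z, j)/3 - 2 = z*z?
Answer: -438 + √179 ≈ -424.62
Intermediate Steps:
M(m) = 6 + m²
H(G) = 10 + G² (H(G) = (6 + G²) + 4 = 10 + G²)
P(V, d) = 27 (P(V, d) = -27 + 9*6 = -27 + 54 = 27)
a = 3*√29 (a = 3*√(27 + 2) = 3*√29 ≈ 16.155)
r(z, j) = 6 + 3*z² (r(z, j) = 6 + 3*(z*z) = 6 + 3*z²)
√(186 + B(-9, H(5))) - r(-12, a) = √(186 - 7) - (6 + 3*(-12)²) = √179 - (6 + 3*144) = √179 - (6 + 432) = √179 - 1*438 = √179 - 438 = -438 + √179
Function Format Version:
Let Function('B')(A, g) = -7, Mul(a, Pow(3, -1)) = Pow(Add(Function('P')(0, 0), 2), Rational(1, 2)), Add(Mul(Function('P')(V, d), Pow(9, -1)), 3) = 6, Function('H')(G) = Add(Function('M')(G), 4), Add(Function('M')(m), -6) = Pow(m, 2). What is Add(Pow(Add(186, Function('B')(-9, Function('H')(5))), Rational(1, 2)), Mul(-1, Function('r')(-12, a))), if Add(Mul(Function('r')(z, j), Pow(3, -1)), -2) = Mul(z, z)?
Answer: Add(-438, Pow(179, Rational(1, 2))) ≈ -424.62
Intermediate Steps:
Function('M')(m) = Add(6, Pow(m, 2))
Function('H')(G) = Add(10, Pow(G, 2)) (Function('H')(G) = Add(Add(6, Pow(G, 2)), 4) = Add(10, Pow(G, 2)))
Function('P')(V, d) = 27 (Function('P')(V, d) = Add(-27, Mul(9, 6)) = Add(-27, 54) = 27)
a = Mul(3, Pow(29, Rational(1, 2))) (a = Mul(3, Pow(Add(27, 2), Rational(1, 2))) = Mul(3, Pow(29, Rational(1, 2))) ≈ 16.155)
Function('r')(z, j) = Add(6, Mul(3, Pow(z, 2))) (Function('r')(z, j) = Add(6, Mul(3, Mul(z, z))) = Add(6, Mul(3, Pow(z, 2))))
Add(Pow(Add(186, Function('B')(-9, Function('H')(5))), Rational(1, 2)), Mul(-1, Function('r')(-12, a))) = Add(Pow(Add(186, -7), Rational(1, 2)), Mul(-1, Add(6, Mul(3, Pow(-12, 2))))) = Add(Pow(179, Rational(1, 2)), Mul(-1, Add(6, Mul(3, 144)))) = Add(Pow(179, Rational(1, 2)), Mul(-1, Add(6, 432))) = Add(Pow(179, Rational(1, 2)), Mul(-1, 438)) = Add(Pow(179, Rational(1, 2)), -438) = Add(-438, Pow(179, Rational(1, 2)))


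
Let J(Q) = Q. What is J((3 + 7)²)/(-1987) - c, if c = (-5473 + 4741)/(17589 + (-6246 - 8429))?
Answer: 581542/2895059 ≈ 0.20087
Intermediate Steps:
c = -366/1457 (c = -732/(17589 - 14675) = -732/2914 = -732*1/2914 = -366/1457 ≈ -0.25120)
J((3 + 7)²)/(-1987) - c = (3 + 7)²/(-1987) - 1*(-366/1457) = 10²*(-1/1987) + 366/1457 = 100*(-1/1987) + 366/1457 = -100/1987 + 366/1457 = 581542/2895059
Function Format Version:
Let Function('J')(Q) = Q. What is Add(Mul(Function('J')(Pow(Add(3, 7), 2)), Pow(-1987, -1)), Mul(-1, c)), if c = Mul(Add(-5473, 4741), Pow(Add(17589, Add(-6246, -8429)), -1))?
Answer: Rational(581542, 2895059) ≈ 0.20087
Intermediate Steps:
c = Rational(-366, 1457) (c = Mul(-732, Pow(Add(17589, -14675), -1)) = Mul(-732, Pow(2914, -1)) = Mul(-732, Rational(1, 2914)) = Rational(-366, 1457) ≈ -0.25120)
Add(Mul(Function('J')(Pow(Add(3, 7), 2)), Pow(-1987, -1)), Mul(-1, c)) = Add(Mul(Pow(Add(3, 7), 2), Pow(-1987, -1)), Mul(-1, Rational(-366, 1457))) = Add(Mul(Pow(10, 2), Rational(-1, 1987)), Rational(366, 1457)) = Add(Mul(100, Rational(-1, 1987)), Rational(366, 1457)) = Add(Rational(-100, 1987), Rational(366, 1457)) = Rational(581542, 2895059)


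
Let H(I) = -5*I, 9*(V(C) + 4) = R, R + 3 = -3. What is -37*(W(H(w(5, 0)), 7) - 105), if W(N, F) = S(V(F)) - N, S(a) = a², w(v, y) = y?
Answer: 27713/9 ≈ 3079.2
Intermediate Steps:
R = -6 (R = -3 - 3 = -6)
V(C) = -14/3 (V(C) = -4 + (⅑)*(-6) = -4 - ⅔ = -14/3)
W(N, F) = 196/9 - N (W(N, F) = (-14/3)² - N = 196/9 - N)
-37*(W(H(w(5, 0)), 7) - 105) = -37*((196/9 - (-5)*0) - 105) = -37*((196/9 - 1*0) - 105) = -37*((196/9 + 0) - 105) = -37*(196/9 - 105) = -37*(-749/9) = 27713/9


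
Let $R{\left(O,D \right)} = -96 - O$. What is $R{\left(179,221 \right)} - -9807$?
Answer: $9532$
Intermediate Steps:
$R{\left(179,221 \right)} - -9807 = \left(-96 - 179\right) - -9807 = \left(-96 - 179\right) + 9807 = -275 + 9807 = 9532$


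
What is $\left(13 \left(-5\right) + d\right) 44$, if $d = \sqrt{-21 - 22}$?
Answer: $-2860 + 44 i \sqrt{43} \approx -2860.0 + 288.53 i$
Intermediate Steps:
$d = i \sqrt{43}$ ($d = \sqrt{-43} = i \sqrt{43} \approx 6.5574 i$)
$\left(13 \left(-5\right) + d\right) 44 = \left(13 \left(-5\right) + i \sqrt{43}\right) 44 = \left(-65 + i \sqrt{43}\right) 44 = -2860 + 44 i \sqrt{43}$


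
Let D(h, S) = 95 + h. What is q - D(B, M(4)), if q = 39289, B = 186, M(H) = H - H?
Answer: 39008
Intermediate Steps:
M(H) = 0
q - D(B, M(4)) = 39289 - (95 + 186) = 39289 - 1*281 = 39289 - 281 = 39008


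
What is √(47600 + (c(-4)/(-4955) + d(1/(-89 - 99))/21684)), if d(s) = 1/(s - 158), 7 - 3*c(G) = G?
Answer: 11*√59278896160066863409170/12275502135 ≈ 218.17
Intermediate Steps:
c(G) = 7/3 - G/3
d(s) = 1/(-158 + s)
√(47600 + (c(-4)/(-4955) + d(1/(-89 - 99))/21684)) = √(47600 + ((7/3 - ⅓*(-4))/(-4955) + 1/(-158 + 1/(-89 - 99)*21684))) = √(47600 + ((7/3 + 4/3)*(-1/4955) + (1/21684)/(-158 + 1/(-188)))) = √(47600 + ((11/3)*(-1/4955) + (1/21684)/(-158 - 1/188))) = √(47600 + (-11/14865 + (1/21684)/(-29705/188))) = √(47600 + (-11/14865 - 188/29705*1/21684)) = √(47600 + (-11/14865 - 47/161030805)) = √(47600 - 118135834/159581527755) = √(7596080603002166/159581527755) = 11*√59278896160066863409170/12275502135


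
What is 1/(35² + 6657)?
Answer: 1/7882 ≈ 0.00012687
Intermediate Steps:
1/(35² + 6657) = 1/(1225 + 6657) = 1/7882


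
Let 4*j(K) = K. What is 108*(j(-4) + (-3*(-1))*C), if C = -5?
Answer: -1728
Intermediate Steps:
j(K) = K/4
108*(j(-4) + (-3*(-1))*C) = 108*((¼)*(-4) - 3*(-1)*(-5)) = 108*(-1 + 3*(-5)) = 108*(-1 - 15) = 108*(-16) = -1728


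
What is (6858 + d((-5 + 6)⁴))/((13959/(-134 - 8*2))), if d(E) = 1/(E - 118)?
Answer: -40119250/544401 ≈ -73.694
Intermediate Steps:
d(E) = 1/(-118 + E)
(6858 + d((-5 + 6)⁴))/((13959/(-134 - 8*2))) = (6858 + 1/(-118 + (-5 + 6)⁴))/((13959/(-134 - 8*2))) = (6858 + 1/(-118 + 1⁴))/((13959/(-134 - 16))) = (6858 + 1/(-118 + 1))/((13959/(-150))) = (6858 + 1/(-117))/((13959*(-1/150))) = (6858 - 1/117)/(-4653/50) = (802385/117)*(-50/4653) = -40119250/544401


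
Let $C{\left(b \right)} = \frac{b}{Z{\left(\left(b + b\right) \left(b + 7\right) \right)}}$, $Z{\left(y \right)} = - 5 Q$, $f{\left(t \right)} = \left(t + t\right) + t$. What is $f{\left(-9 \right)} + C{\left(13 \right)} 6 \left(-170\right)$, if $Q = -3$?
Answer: $-911$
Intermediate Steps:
$f{\left(t \right)} = 3 t$ ($f{\left(t \right)} = 2 t + t = 3 t$)
$Z{\left(y \right)} = 15$ ($Z{\left(y \right)} = \left(-5\right) \left(-3\right) = 15$)
$C{\left(b \right)} = \frac{b}{15}$
$f{\left(-9 \right)} + C{\left(13 \right)} 6 \left(-170\right) = 3 \left(-9\right) + \frac{1}{15} \cdot 13 \cdot 6 \left(-170\right) = -27 + \frac{13}{15} \left(-1020\right) = -27 - 884 = -911$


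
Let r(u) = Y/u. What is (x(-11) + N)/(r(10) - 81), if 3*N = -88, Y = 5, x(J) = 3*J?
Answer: 374/483 ≈ 0.77433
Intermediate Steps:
N = -88/3 (N = (⅓)*(-88) = -88/3 ≈ -29.333)
r(u) = 5/u
(x(-11) + N)/(r(10) - 81) = (3*(-11) - 88/3)/(5/10 - 81) = (-33 - 88/3)/(5*(⅒) - 81) = -187/3/(½ - 81) = -187/3/(-161/2) = -2/161*(-187/3) = 374/483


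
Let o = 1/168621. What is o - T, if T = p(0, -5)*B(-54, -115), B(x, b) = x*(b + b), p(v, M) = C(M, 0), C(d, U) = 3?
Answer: -6282818459/168621 ≈ -37260.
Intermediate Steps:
p(v, M) = 3
B(x, b) = 2*b*x (B(x, b) = x*(2*b) = 2*b*x)
T = 37260 (T = 3*(2*(-115)*(-54)) = 3*12420 = 37260)
o = 1/168621 ≈ 5.9305e-6
o - T = 1/168621 - 1*37260 = 1/168621 - 37260 = -6282818459/168621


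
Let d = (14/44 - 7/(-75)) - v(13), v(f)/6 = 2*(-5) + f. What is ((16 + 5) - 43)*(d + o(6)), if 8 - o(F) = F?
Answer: 25721/75 ≈ 342.95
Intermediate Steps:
o(F) = 8 - F
v(f) = -60 + 6*f (v(f) = 6*(2*(-5) + f) = 6*(-10 + f) = -60 + 6*f)
d = -29021/1650 (d = (14/44 - 7/(-75)) - (-60 + 6*13) = (14*(1/44) - 7*(-1/75)) - (-60 + 78) = (7/22 + 7/75) - 1*18 = 679/1650 - 18 = -29021/1650 ≈ -17.588)
((16 + 5) - 43)*(d + o(6)) = ((16 + 5) - 43)*(-29021/1650 + (8 - 1*6)) = (21 - 43)*(-29021/1650 + (8 - 6)) = -22*(-29021/1650 + 2) = -22*(-25721/1650) = 25721/75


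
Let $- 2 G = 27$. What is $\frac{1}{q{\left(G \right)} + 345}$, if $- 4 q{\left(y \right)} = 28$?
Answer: $\frac{1}{338} \approx 0.0029586$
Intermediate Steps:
$G = - \frac{27}{2}$ ($G = \left(- \frac{1}{2}\right) 27 = - \frac{27}{2} \approx -13.5$)
$q{\left(y \right)} = -7$ ($q{\left(y \right)} = \left(- \frac{1}{4}\right) 28 = -7$)
$\frac{1}{q{\left(G \right)} + 345} = \frac{1}{-7 + 345} = \frac{1}{338}$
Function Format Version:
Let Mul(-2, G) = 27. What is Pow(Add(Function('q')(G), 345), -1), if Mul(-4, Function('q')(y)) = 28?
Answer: Rational(1, 338) ≈ 0.0029586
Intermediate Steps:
G = Rational(-27, 2) (G = Mul(Rational(-1, 2), 27) = Rational(-27, 2) ≈ -13.500)
Function('q')(y) = -7 (Function('q')(y) = Mul(Rational(-1, 4), 28) = -7)
Pow(Add(Function('q')(G), 345), -1) = Pow(Add(-7, 345), -1) = Pow(338, -1) = Rational(1, 338)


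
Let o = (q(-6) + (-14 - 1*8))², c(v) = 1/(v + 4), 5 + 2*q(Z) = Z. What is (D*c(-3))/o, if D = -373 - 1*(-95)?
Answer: -1112/3025 ≈ -0.36760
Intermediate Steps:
q(Z) = -5/2 + Z/2
c(v) = 1/(4 + v)
D = -278 (D = -373 + 95 = -278)
o = 3025/4 (o = ((-5/2 + (½)*(-6)) + (-14 - 1*8))² = ((-5/2 - 3) + (-14 - 8))² = (-11/2 - 22)² = (-55/2)² = 3025/4 ≈ 756.25)
(D*c(-3))/o = (-278/(4 - 3))/(3025/4) = -278/1*(4/3025) = -278*1*(4/3025) = -278*4/3025 = -1112/3025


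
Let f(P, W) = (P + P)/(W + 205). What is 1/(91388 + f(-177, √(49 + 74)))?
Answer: 1914633703/174971228898842 - 177*√123/174971228898842 ≈ 1.0943e-5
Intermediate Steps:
f(P, W) = 2*P/(205 + W) (f(P, W) = (2*P)/(205 + W) = 2*P/(205 + W))
1/(91388 + f(-177, √(49 + 74))) = 1/(91388 + 2*(-177)/(205 + √(49 + 74))) = 1/(91388 + 2*(-177)/(205 + √123)) = 1/(91388 - 354/(205 + √123))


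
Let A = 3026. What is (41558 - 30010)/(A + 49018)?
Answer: 2887/13011 ≈ 0.22189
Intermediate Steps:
(41558 - 30010)/(A + 49018) = (41558 - 30010)/(3026 + 49018) = 11548/52044 = 11548*(1/52044) = 2887/13011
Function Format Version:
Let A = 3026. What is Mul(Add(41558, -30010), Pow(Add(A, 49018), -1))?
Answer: Rational(2887, 13011) ≈ 0.22189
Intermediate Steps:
Mul(Add(41558, -30010), Pow(Add(A, 49018), -1)) = Mul(Add(41558, -30010), Pow(Add(3026, 49018), -1)) = Mul(11548, Pow(52044, -1)) = Mul(11548, Rational(1, 52044)) = Rational(2887, 13011)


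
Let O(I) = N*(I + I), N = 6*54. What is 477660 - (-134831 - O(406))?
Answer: 875579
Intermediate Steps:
N = 324
O(I) = 648*I (O(I) = 324*(I + I) = 324*(2*I) = 648*I)
477660 - (-134831 - O(406)) = 477660 - (-134831 - 648*406) = 477660 - (-134831 - 1*263088) = 477660 - (-134831 - 263088) = 477660 - 1*(-397919) = 477660 + 397919 = 875579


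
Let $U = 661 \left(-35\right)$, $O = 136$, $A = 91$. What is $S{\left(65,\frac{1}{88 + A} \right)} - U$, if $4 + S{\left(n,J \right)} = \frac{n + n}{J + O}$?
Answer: $\frac{112629493}{4869} \approx 23132.0$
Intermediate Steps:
$U = -23135$
$S{\left(n,J \right)} = -4 + \frac{2 n}{136 + J}$ ($S{\left(n,J \right)} = -4 + \frac{n + n}{J + 136} = -4 + \frac{2 n}{136 + J}$)
$S{\left(65,\frac{1}{88 + A} \right)} - U = \frac{2 \left(-272 + 65 - \frac{2}{88 + 91}\right)}{136 + \frac{1}{88 + 91}} - -23135 = \frac{2 \left(-272 + 65 - \frac{2}{179}\right)}{136 + \frac{1}{179}} + 23135 = \frac{2 \left(-272 + 65 - \frac{2}{179}\right)}{\frac{24345}{179}} + 23135 = 2 \cdot \frac{179}{24345} \left(- \frac{37055}{179}\right) + 23135 = - \frac{14822}{4869} + 23135 = \frac{112629493}{4869}$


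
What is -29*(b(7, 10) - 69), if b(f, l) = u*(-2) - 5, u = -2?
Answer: 2030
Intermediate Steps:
b(f, l) = -1 (b(f, l) = -2*(-2) - 5 = 4 - 5 = -1)
-29*(b(7, 10) - 69) = -29*(-1 - 69) = -29*(-70) = 2030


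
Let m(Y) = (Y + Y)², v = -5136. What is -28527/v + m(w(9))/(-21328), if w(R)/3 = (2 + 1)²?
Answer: 12363485/2282096 ≈ 5.4176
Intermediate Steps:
w(R) = 27 (w(R) = 3*(2 + 1)² = 3*3² = 3*9 = 27)
m(Y) = 4*Y² (m(Y) = (2*Y)² = 4*Y²)
-28527/v + m(w(9))/(-21328) = -28527/(-5136) + (4*27²)/(-21328) = -28527*(-1/5136) + (4*729)*(-1/21328) = 9509/1712 + 2916*(-1/21328) = 9509/1712 - 729/5332 = 12363485/2282096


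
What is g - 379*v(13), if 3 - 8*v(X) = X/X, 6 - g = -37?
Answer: -207/4 ≈ -51.750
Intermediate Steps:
g = 43 (g = 6 - 1*(-37) = 6 + 37 = 43)
v(X) = ¼ (v(X) = 3/8 - X/(8*X) = 3/8 - ⅛*1 = 3/8 - ⅛ = ¼)
g - 379*v(13) = 43 - 379*¼ = 43 - 379/4 = -207/4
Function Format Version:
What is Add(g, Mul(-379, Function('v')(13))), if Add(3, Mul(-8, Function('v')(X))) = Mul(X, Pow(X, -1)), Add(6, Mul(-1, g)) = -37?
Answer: Rational(-207, 4) ≈ -51.750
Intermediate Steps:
g = 43 (g = Add(6, Mul(-1, -37)) = Add(6, 37) = 43)
Function('v')(X) = Rational(1, 4) (Function('v')(X) = Add(Rational(3, 8), Mul(Rational(-1, 8), Mul(X, Pow(X, -1)))) = Add(Rational(3, 8), Mul(Rational(-1, 8), 1)) = Add(Rational(3, 8), Rational(-1, 8)) = Rational(1, 4))
Add(g, Mul(-379, Function('v')(13))) = Add(43, Mul(-379, Rational(1, 4))) = Add(43, Rational(-379, 4)) = Rational(-207, 4)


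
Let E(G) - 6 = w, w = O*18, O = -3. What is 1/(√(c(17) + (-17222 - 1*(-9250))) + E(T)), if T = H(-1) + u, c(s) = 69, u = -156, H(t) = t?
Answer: -48/10207 - I*√7903/10207 ≈ -0.0047027 - 0.0087096*I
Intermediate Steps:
T = -157 (T = -1 - 156 = -157)
w = -54 (w = -3*18 = -54)
E(G) = -48 (E(G) = 6 - 54 = -48)
1/(√(c(17) + (-17222 - 1*(-9250))) + E(T)) = 1/(√(69 + (-17222 - 1*(-9250))) - 48) = 1/(√(69 + (-17222 + 9250)) - 48) = 1/(√(69 - 7972) - 48) = 1/(√(-7903) - 48) = 1/(I*√7903 - 48) = 1/(-48 + I*√7903)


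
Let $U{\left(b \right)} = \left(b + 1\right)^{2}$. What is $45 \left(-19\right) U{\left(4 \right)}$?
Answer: $-21375$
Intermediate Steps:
$U{\left(b \right)} = \left(1 + b\right)^{2}$
$45 \left(-19\right) U{\left(4 \right)} = 45 \left(-19\right) \left(1 + 4\right)^{2} = - 855 \cdot 5^{2} = \left(-855\right) 25 = -21375$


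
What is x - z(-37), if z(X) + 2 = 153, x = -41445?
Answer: -41596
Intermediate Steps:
z(X) = 151 (z(X) = -2 + 153 = 151)
x - z(-37) = -41445 - 1*151 = -41445 - 151 = -41596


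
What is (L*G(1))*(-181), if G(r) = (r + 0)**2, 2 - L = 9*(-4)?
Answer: -6878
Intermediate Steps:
L = 38 (L = 2 - 9*(-4) = 2 - 1*(-36) = 2 + 36 = 38)
G(r) = r**2
(L*G(1))*(-181) = (38*1**2)*(-181) = (38*1)*(-181) = 38*(-181) = -6878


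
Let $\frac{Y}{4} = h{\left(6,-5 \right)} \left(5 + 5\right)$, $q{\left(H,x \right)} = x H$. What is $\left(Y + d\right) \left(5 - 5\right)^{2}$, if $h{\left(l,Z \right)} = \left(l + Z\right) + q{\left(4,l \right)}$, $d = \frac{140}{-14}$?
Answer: $0$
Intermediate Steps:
$q{\left(H,x \right)} = H x$
$d = -10$ ($d = 140 \left(- \frac{1}{14}\right) = -10$)
$h{\left(l,Z \right)} = Z + 5 l$ ($h{\left(l,Z \right)} = \left(l + Z\right) + 4 l = \left(Z + l\right) + 4 l = Z + 5 l$)
$Y = 1000$ ($Y = 4 \left(-5 + 5 \cdot 6\right) \left(5 + 5\right) = 4 \left(-5 + 30\right) 10 = 4 \cdot 25 \cdot 10 = 4 \cdot 250 = 1000$)
$\left(Y + d\right) \left(5 - 5\right)^{2} = \left(1000 - 10\right) \left(5 - 5\right)^{2} = 990 \cdot 0^{2} = 990 \cdot 0 = 0$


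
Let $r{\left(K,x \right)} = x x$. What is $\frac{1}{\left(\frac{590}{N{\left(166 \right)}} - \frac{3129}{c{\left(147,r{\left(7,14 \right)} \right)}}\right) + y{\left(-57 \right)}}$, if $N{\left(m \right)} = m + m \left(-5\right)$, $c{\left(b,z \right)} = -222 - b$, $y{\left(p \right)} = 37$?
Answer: $\frac{40836}{1820923} \approx 0.022426$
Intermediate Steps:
$r{\left(K,x \right)} = x^{2}$
$N{\left(m \right)} = - 4 m$ ($N{\left(m \right)} = m - 5 m = - 4 m$)
$\frac{1}{\left(\frac{590}{N{\left(166 \right)}} - \frac{3129}{c{\left(147,r{\left(7,14 \right)} \right)}}\right) + y{\left(-57 \right)}} = \frac{1}{\left(\frac{590}{\left(-4\right) 166} - \frac{3129}{-222 - 147}\right) + 37} = \frac{1}{\left(\frac{590}{-664} - \frac{3129}{-222 - 147}\right) + 37} = \frac{1}{\left(590 \left(- \frac{1}{664}\right) - \frac{3129}{-369}\right) + 37} = \frac{1}{\left(- \frac{295}{332} - - \frac{1043}{123}\right) + 37} = \frac{1}{\left(- \frac{295}{332} + \frac{1043}{123}\right) + 37} = \frac{1}{\frac{309991}{40836} + 37} = \frac{1}{\frac{1820923}{40836}} = \frac{40836}{1820923}$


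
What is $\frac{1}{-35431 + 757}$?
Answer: $- \frac{1}{34674} \approx -2.884 \cdot 10^{-5}$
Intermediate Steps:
$\frac{1}{-35431 + 757} = \frac{1}{-34674} = - \frac{1}{34674}$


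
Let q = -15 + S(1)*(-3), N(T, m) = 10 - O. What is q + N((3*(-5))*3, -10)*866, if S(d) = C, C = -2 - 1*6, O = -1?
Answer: 9535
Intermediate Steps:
N(T, m) = 11 (N(T, m) = 10 - 1*(-1) = 10 + 1 = 11)
C = -8 (C = -2 - 6 = -8)
S(d) = -8
q = 9 (q = -15 - 8*(-3) = -15 + 24 = 9)
q + N((3*(-5))*3, -10)*866 = 9 + 11*866 = 9 + 9526 = 9535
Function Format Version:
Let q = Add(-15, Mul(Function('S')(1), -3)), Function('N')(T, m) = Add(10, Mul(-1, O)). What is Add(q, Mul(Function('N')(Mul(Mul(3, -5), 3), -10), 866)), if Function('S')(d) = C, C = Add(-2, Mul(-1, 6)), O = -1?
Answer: 9535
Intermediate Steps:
Function('N')(T, m) = 11 (Function('N')(T, m) = Add(10, Mul(-1, -1)) = Add(10, 1) = 11)
C = -8 (C = Add(-2, -6) = -8)
Function('S')(d) = -8
q = 9 (q = Add(-15, Mul(-8, -3)) = Add(-15, 24) = 9)
Add(q, Mul(Function('N')(Mul(Mul(3, -5), 3), -10), 866)) = Add(9, Mul(11, 866)) = Add(9, 9526) = 9535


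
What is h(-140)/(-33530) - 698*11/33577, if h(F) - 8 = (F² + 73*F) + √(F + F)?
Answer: -286332108/562918405 - I*√70/16765 ≈ -0.50866 - 0.00049905*I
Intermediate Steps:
h(F) = 8 + F² + 73*F + √2*√F (h(F) = 8 + ((F² + 73*F) + √(F + F)) = 8 + ((F² + 73*F) + √(2*F)) = 8 + ((F² + 73*F) + √2*√F) = 8 + (F² + 73*F + √2*√F) = 8 + F² + 73*F + √2*√F)
h(-140)/(-33530) - 698*11/33577 = (8 + (-140)² + 73*(-140) + √2*√(-140))/(-33530) - 698*11/33577 = (8 + 19600 - 10220 + √2*(2*I*√35))*(-1/33530) - 7678*1/33577 = (8 + 19600 - 10220 + 2*I*√70)*(-1/33530) - 7678/33577 = (9388 + 2*I*√70)*(-1/33530) - 7678/33577 = (-4694/16765 - I*√70/16765) - 7678/33577 = -286332108/562918405 - I*√70/16765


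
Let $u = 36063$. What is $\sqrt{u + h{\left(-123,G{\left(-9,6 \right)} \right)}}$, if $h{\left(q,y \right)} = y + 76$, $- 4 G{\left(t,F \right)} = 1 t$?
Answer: $\frac{\sqrt{144565}}{2} \approx 190.11$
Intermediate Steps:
$G{\left(t,F \right)} = - \frac{t}{4}$ ($G{\left(t,F \right)} = - \frac{1 t}{4} = - \frac{t}{4}$)
$h{\left(q,y \right)} = 76 + y$
$\sqrt{u + h{\left(-123,G{\left(-9,6 \right)} \right)}} = \sqrt{36063 + \left(76 - - \frac{9}{4}\right)} = \sqrt{36063 + \left(76 + \frac{9}{4}\right)} = \sqrt{36063 + \frac{313}{4}} = \sqrt{\frac{144565}{4}} = \frac{\sqrt{144565}}{2}$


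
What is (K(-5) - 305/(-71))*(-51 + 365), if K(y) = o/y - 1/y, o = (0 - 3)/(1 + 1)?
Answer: 106917/71 ≈ 1505.9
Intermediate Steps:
o = -3/2 ≈ -1.5000
K(y) = -5/(2*y) (K(y) = -3/(2*y) - 1/y = -5/(2*y))
(K(-5) - 305/(-71))*(-51 + 365) = (-5/2/(-5) - 305/(-71))*(-51 + 365) = (-5/2*(-1/5) - 305*(-1/71))*314 = (1/2 + 305/71)*314 = (681/142)*314 = 106917/71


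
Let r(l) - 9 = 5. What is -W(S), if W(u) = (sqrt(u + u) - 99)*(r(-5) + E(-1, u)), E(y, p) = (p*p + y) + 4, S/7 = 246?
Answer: 293564799 - 5930602*sqrt(861) ≈ 1.1954e+8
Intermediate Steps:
r(l) = 14 (r(l) = 9 + 5 = 14)
S = 1722 (S = 7*246 = 1722)
E(y, p) = 4 + y + p**2 (E(y, p) = (p**2 + y) + 4 = (y + p**2) + 4 = 4 + y + p**2)
W(u) = (-99 + sqrt(2)*sqrt(u))*(17 + u**2) (W(u) = (sqrt(u + u) - 99)*(14 + (4 - 1 + u**2)) = (sqrt(2*u) - 99)*(14 + (3 + u**2)) = (sqrt(2)*sqrt(u) - 99)*(17 + u**2) = (-99 + sqrt(2)*sqrt(u))*(17 + u**2))
-W(S) = -(-1683 - 99*1722**2 + sqrt(2)*1722**(5/2) + 17*sqrt(2)*sqrt(1722)) = -(-1683 - 99*2965284 + sqrt(2)*(2965284*sqrt(1722)) + 34*sqrt(861)) = -(-1683 - 293563116 + 5930568*sqrt(861) + 34*sqrt(861)) = -(-293564799 + 5930602*sqrt(861)) = 293564799 - 5930602*sqrt(861)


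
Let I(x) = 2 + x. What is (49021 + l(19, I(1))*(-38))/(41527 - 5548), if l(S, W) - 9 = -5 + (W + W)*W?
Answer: 48185/35979 ≈ 1.3393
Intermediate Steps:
l(S, W) = 4 + 2*W**2 (l(S, W) = 9 + (-5 + (W + W)*W) = 9 + (-5 + (2*W)*W) = 9 + (-5 + 2*W**2) = 4 + 2*W**2)
(49021 + l(19, I(1))*(-38))/(41527 - 5548) = (49021 + (4 + 2*(2 + 1)**2)*(-38))/(41527 - 5548) = (49021 + (4 + 2*3**2)*(-38))/35979 = (49021 + (4 + 2*9)*(-38))*(1/35979) = (49021 + (4 + 18)*(-38))*(1/35979) = (49021 + 22*(-38))*(1/35979) = (49021 - 836)*(1/35979) = 48185*(1/35979) = 48185/35979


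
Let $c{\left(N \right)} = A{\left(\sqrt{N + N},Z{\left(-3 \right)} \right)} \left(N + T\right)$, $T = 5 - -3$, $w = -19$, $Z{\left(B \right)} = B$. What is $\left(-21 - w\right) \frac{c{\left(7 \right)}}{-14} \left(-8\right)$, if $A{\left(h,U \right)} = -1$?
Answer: $\frac{120}{7} \approx 17.143$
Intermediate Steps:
$T = 8$ ($T = 5 + 3 = 8$)
$c{\left(N \right)} = -8 - N$ ($c{\left(N \right)} = - (N + 8) = - (8 + N) = -8 - N$)
$\left(-21 - w\right) \frac{c{\left(7 \right)}}{-14} \left(-8\right) = \left(-21 - -19\right) \frac{-8 - 7}{-14} \left(-8\right) = \left(-21 + 19\right) \left(-8 - 7\right) \left(- \frac{1}{14}\right) \left(-8\right) = - 2 \left(\left(-15\right) \left(- \frac{1}{14}\right)\right) \left(-8\right) = \left(-2\right) \frac{15}{14} \left(-8\right) = \left(- \frac{15}{7}\right) \left(-8\right) = \frac{120}{7}$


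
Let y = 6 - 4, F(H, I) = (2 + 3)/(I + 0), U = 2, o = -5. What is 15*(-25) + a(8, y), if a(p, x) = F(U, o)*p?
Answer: -383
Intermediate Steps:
F(H, I) = 5/I
y = 2
a(p, x) = -p (a(p, x) = (5/(-5))*p = (5*(-1/5))*p = -p)
15*(-25) + a(8, y) = 15*(-25) - 1*8 = -375 - 8 = -383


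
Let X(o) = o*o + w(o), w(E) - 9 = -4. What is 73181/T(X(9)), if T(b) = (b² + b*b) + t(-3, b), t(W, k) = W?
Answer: 73181/14789 ≈ 4.9483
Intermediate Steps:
w(E) = 5 (w(E) = 9 - 4 = 5)
X(o) = 5 + o² (X(o) = o*o + 5 = o² + 5 = 5 + o²)
T(b) = -3 + 2*b² (T(b) = (b² + b*b) - 3 = (b² + b²) - 3 = 2*b² - 3 = -3 + 2*b²)
73181/T(X(9)) = 73181/(-3 + 2*(5 + 9²)²) = 73181/(-3 + 2*(5 + 81)²) = 73181/(-3 + 2*86²) = 73181/(-3 + 2*7396) = 73181/(-3 + 14792) = 73181/14789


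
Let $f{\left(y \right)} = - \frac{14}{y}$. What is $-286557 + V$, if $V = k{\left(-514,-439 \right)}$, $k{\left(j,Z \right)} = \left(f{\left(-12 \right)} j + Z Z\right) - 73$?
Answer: $- \frac{283526}{3} \approx -94509.0$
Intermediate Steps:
$k{\left(j,Z \right)} = -73 + Z^{2} + \frac{7 j}{6}$ ($k{\left(j,Z \right)} = \left(- \frac{14}{-12} j + Z Z\right) - 73 = \left(\left(-14\right) \left(- \frac{1}{12}\right) j + Z^{2}\right) - 73 = \left(\frac{7 j}{6} + Z^{2}\right) - 73 = \left(Z^{2} + \frac{7 j}{6}\right) - 73 = -73 + Z^{2} + \frac{7 j}{6}$)
$V = \frac{576145}{3}$ ($V = -73 + \left(-439\right)^{2} + \frac{7}{6} \left(-514\right) = -73 + 192721 - \frac{1799}{3} = \frac{576145}{3} \approx 1.9205 \cdot 10^{5}$)
$-286557 + V = -286557 + \frac{576145}{3} = - \frac{283526}{3}$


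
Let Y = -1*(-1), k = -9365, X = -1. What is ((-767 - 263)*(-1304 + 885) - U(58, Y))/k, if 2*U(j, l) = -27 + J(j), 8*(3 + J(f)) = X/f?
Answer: -400510881/8690720 ≈ -46.085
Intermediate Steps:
Y = 1
J(f) = -3 - 1/(8*f) (J(f) = -3 + (-1/f)/8 = -3 - 1/(8*f))
U(j, l) = -15 - 1/(16*j) (U(j, l) = (-27 + (-3 - 1/(8*j)))/2 = (-30 - 1/(8*j))/2 = -15 - 1/(16*j))
((-767 - 263)*(-1304 + 885) - U(58, Y))/k = ((-767 - 263)*(-1304 + 885) - (-15 - 1/16/58))/(-9365) = (-1030*(-419) - (-15 - 1/16*1/58))*(-1/9365) = (431570 - (-15 - 1/928))*(-1/9365) = (431570 - 1*(-13921/928))*(-1/9365) = (431570 + 13921/928)*(-1/9365) = (400510881/928)*(-1/9365) = -400510881/8690720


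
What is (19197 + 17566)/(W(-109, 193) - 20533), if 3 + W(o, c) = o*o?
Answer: -36763/8655 ≈ -4.2476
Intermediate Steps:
W(o, c) = -3 + o² (W(o, c) = -3 + o*o = -3 + o²)
(19197 + 17566)/(W(-109, 193) - 20533) = (19197 + 17566)/((-3 + (-109)²) - 20533) = 36763/((-3 + 11881) - 20533) = 36763/(11878 - 20533) = 36763/(-8655) = 36763*(-1/8655) = -36763/8655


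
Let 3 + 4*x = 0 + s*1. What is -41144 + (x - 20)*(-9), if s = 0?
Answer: -163829/4 ≈ -40957.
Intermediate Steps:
x = -¾ (x = -¾ + (0 + 0*1)/4 = -¾ + (0 + 0)/4 = -¾ + (¼)*0 = -¾ + 0 = -¾ ≈ -0.75000)
-41144 + (x - 20)*(-9) = -41144 + (-¾ - 20)*(-9) = -41144 - 83/4*(-9) = -41144 + 747/4 = -163829/4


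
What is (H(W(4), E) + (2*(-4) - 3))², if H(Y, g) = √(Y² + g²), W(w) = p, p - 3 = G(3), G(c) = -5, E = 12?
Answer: 269 - 44*√37 ≈ 1.3584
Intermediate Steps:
p = -2 (p = 3 - 5 = -2)
W(w) = -2
(H(W(4), E) + (2*(-4) - 3))² = (√((-2)² + 12²) + (2*(-4) - 3))² = (√(4 + 144) + (-8 - 3))² = (√148 - 11)² = (2*√37 - 11)² = (-11 + 2*√37)²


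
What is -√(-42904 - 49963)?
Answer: -I*√92867 ≈ -304.74*I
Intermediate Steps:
-√(-42904 - 49963) = -√(-92867) = -I*√92867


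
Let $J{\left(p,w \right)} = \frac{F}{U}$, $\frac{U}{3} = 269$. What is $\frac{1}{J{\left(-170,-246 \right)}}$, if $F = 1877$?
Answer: $\frac{807}{1877} \approx 0.42994$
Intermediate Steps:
$U = 807$ ($U = 3 \cdot 269 = 807$)
$J{\left(p,w \right)} = \frac{1877}{807}$
$\frac{1}{J{\left(-170,-246 \right)}} = \frac{1}{\frac{1877}{807}} = \frac{807}{1877}$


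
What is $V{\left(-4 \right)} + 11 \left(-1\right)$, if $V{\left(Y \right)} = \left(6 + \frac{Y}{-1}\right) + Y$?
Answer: $-5$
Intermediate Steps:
$V{\left(Y \right)} = 6$ ($V{\left(Y \right)} = \left(6 + Y \left(-1\right)\right) + Y = \left(6 - Y\right) + Y = 6$)
$V{\left(-4 \right)} + 11 \left(-1\right) = 6 + 11 \left(-1\right) = 6 - 11 = -5$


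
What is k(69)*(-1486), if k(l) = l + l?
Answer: -205068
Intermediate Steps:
k(l) = 2*l
k(69)*(-1486) = (2*69)*(-1486) = 138*(-1486) = -205068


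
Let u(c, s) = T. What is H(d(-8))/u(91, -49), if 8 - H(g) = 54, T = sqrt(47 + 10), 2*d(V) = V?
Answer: -46*sqrt(57)/57 ≈ -6.0928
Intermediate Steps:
d(V) = V/2
T = sqrt(57) ≈ 7.5498
H(g) = -46 (H(g) = 8 - 1*54 = 8 - 54 = -46)
u(c, s) = sqrt(57)
H(d(-8))/u(91, -49) = -46*sqrt(57)/57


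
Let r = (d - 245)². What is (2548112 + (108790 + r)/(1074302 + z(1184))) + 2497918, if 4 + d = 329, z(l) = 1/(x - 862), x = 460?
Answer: 2179226009926470/431869403 ≈ 5.0460e+6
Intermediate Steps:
z(l) = -1/402 (z(l) = 1/(460 - 862) = 1/(-402) = -1/402)
d = 325 (d = -4 + 329 = 325)
r = 6400 (r = (325 - 245)² = 80² = 6400)
(2548112 + (108790 + r)/(1074302 + z(1184))) + 2497918 = (2548112 + (108790 + 6400)/(1074302 - 1/402)) + 2497918 = (2548112 + 115190/(431869403/402)) + 2497918 = (2548112 + 115190*(402/431869403)) + 2497918 = (2548112 + 46306380/431869403) + 2497918 = 1100451654523516/431869403 + 2497918 = 2179226009926470/431869403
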